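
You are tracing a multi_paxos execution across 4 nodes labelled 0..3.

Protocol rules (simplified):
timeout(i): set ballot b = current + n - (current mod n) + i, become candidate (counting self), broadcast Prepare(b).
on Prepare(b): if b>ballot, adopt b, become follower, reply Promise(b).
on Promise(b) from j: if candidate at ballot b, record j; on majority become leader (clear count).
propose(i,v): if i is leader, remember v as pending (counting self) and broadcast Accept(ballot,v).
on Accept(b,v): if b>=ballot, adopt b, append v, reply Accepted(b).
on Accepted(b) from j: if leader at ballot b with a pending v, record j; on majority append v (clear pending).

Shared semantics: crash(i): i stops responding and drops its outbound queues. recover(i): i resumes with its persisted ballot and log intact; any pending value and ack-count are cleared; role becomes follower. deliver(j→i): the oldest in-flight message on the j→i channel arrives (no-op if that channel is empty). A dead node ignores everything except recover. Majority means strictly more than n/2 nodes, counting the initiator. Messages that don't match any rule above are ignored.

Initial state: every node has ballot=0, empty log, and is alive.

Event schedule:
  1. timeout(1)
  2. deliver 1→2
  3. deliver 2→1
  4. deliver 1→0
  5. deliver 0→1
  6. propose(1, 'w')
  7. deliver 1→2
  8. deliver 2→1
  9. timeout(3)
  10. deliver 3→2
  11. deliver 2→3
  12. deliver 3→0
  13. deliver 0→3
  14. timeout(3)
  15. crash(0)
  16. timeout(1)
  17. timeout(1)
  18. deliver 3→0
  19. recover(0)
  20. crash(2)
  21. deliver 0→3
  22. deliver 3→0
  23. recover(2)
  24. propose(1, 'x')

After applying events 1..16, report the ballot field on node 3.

11

[1] timeout(1) → N1(cand b5 [-])
[2] deliver 1→2 → N2(foll b5 [-])
[3] deliver 2→1 → ∅
[4] deliver 1→0 → N0(foll b5 [-])
[5] deliver 0→1 → N1(lead b5 [-])
[6] propose(1,'w') → ∅
[7] deliver 1→2 → N2(foll b5 [w])
[8] deliver 2→1 → ∅
[9] timeout(3) → N3(cand b7 [-])
[10] deliver 3→2 → N2(foll b7 [w])
[11] deliver 2→3 → ∅
[12] deliver 3→0 → N0(foll b7 [-])
[13] deliver 0→3 → N3(lead b7 [-])
[14] timeout(3) → N3(cand b11 [-])
[15] crash(0) → N0(✗foll b7 [-])
[16] timeout(1) → N1(cand b9 [-])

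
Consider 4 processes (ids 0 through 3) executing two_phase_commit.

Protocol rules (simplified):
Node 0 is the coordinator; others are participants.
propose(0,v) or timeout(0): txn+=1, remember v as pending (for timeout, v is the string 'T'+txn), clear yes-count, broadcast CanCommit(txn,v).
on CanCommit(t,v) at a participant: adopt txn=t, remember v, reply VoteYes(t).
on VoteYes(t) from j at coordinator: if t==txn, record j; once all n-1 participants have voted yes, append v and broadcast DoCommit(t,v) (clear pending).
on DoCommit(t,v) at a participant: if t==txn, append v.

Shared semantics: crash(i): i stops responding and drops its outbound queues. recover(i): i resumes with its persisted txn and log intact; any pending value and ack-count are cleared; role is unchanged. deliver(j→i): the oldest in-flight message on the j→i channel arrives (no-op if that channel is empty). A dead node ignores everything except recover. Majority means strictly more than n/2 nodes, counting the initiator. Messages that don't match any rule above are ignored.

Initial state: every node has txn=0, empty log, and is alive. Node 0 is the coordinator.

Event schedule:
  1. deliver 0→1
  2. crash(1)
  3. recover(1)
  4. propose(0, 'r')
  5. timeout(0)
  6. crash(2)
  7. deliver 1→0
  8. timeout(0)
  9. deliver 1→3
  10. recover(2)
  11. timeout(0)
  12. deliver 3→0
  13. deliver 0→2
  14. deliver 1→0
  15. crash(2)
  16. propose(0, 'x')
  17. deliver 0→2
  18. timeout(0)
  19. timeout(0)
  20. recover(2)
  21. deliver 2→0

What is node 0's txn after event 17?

5

1. deliver 0→1:  nop
2. crash(1):  <1:✗part t0 ->
3. recover(1):  <1:part t0 ->
4. propose(0,'r'):  <0:coor t1 ->
5. timeout(0):  <0:coor t2 ->
6. crash(2):  <2:✗part t0 ->
7. deliver 1→0:  nop
8. timeout(0):  <0:coor t3 ->
9. deliver 1→3:  nop
10. recover(2):  <2:part t0 ->
11. timeout(0):  <0:coor t4 ->
12. deliver 3→0:  nop
13. deliver 0→2:  <2:part t1 ->
14. deliver 1→0:  nop
15. crash(2):  <2:✗part t1 ->
16. propose(0,'x'):  <0:coor t5 ->
17. deliver 0→2:  nop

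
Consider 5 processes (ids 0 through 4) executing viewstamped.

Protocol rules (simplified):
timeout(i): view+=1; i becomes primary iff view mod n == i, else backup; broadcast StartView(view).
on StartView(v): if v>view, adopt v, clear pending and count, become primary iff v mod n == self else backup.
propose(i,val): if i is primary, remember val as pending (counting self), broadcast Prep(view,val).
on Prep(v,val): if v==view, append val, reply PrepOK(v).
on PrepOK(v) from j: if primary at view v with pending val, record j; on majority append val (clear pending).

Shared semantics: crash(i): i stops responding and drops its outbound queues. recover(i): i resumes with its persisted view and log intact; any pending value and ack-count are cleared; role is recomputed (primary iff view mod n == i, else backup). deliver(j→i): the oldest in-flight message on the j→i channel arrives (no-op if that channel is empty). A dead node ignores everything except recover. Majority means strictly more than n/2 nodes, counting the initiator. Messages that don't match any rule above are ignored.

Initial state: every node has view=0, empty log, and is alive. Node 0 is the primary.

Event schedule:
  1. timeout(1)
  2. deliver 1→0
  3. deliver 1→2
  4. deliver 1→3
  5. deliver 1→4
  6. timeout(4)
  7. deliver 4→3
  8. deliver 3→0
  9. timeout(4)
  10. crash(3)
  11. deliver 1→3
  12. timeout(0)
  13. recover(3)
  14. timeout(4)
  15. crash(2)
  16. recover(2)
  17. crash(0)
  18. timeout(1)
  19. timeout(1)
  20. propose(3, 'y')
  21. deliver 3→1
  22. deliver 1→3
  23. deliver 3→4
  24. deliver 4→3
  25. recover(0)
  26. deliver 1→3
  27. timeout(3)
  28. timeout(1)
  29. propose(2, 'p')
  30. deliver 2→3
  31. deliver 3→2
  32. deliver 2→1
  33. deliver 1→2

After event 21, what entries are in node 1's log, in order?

empty

e1 timeout(1): 1[prim,v=1,-]
e2 deliver 1→0: 0[back,v=1,-]
e3 deliver 1→2: 2[back,v=1,-]
e4 deliver 1→3: 3[back,v=1,-]
e5 deliver 1→4: 4[back,v=1,-]
e6 timeout(4): 4[back,v=2,-]
e7 deliver 4→3: 3[back,v=2,-]
e8 deliver 3→0: ·
e9 timeout(4): 4[back,v=3,-]
e10 crash(3): 3[✗back,v=2,-]
e11 deliver 1→3: ·
e12 timeout(0): 0[back,v=2,-]
e13 recover(3): 3[back,v=2,-]
e14 timeout(4): 4[prim,v=4,-]
e15 crash(2): 2[✗back,v=1,-]
e16 recover(2): 2[back,v=1,-]
e17 crash(0): 0[✗back,v=2,-]
e18 timeout(1): 1[back,v=2,-]
e19 timeout(1): 1[back,v=3,-]
e20 propose(3,'y'): ·
e21 deliver 3→1: ·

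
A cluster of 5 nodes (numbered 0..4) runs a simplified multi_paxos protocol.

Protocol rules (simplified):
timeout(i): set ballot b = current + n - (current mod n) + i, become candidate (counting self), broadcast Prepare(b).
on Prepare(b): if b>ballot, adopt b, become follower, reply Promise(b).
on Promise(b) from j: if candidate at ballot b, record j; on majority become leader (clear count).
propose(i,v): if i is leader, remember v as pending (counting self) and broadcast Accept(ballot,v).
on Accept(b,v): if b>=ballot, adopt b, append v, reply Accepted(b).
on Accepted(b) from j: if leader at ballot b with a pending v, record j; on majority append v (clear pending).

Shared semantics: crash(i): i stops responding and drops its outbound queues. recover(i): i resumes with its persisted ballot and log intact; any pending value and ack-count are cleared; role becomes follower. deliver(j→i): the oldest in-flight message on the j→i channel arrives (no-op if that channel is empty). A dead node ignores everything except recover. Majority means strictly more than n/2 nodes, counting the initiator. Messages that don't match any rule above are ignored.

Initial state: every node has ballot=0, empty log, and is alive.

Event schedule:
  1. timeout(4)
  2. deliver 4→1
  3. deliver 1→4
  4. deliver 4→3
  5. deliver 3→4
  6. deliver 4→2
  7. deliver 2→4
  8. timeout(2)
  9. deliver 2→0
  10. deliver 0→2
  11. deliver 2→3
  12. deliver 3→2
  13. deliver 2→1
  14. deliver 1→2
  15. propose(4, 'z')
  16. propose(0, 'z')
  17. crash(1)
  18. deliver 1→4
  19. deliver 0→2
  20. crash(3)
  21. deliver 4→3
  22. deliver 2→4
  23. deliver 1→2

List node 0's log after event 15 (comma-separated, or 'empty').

after 1 — timeout(4): n4:cand/b9/[-]
after 2 — deliver 4→1: n1:foll/b9/[-]
after 3 — deliver 1→4: ·
after 4 — deliver 4→3: n3:foll/b9/[-]
after 5 — deliver 3→4: n4:lead/b9/[-]
after 6 — deliver 4→2: n2:foll/b9/[-]
after 7 — deliver 2→4: ·
after 8 — timeout(2): n2:cand/b12/[-]
after 9 — deliver 2→0: n0:foll/b12/[-]
after 10 — deliver 0→2: ·
after 11 — deliver 2→3: n3:foll/b12/[-]
after 12 — deliver 3→2: n2:lead/b12/[-]
after 13 — deliver 2→1: n1:foll/b12/[-]
after 14 — deliver 1→2: ·
after 15 — propose(4,'z'): ·

empty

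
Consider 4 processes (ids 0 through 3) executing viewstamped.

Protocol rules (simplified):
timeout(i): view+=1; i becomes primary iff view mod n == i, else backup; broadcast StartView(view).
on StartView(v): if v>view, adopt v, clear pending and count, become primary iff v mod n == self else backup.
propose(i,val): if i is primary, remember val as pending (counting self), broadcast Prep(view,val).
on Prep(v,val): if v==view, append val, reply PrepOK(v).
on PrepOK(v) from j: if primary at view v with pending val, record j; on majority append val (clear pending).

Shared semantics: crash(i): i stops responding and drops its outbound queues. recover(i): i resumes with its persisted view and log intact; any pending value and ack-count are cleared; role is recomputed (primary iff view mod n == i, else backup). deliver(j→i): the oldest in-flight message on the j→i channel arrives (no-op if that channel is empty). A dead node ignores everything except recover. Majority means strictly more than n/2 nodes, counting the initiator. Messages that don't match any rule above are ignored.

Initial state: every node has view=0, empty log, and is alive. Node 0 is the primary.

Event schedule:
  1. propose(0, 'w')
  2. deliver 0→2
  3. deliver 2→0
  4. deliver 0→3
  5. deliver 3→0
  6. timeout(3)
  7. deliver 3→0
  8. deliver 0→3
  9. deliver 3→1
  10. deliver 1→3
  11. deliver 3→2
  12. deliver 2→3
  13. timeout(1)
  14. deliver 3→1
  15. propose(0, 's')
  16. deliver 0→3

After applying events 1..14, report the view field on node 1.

1. propose(0,'w'):  nop
2. deliver 0→2:  <2:back v0 w>
3. deliver 2→0:  nop
4. deliver 0→3:  <3:back v0 w>
5. deliver 3→0:  <0:prim v0 w>
6. timeout(3):  <3:back v1 w>
7. deliver 3→0:  <0:back v1 w>
8. deliver 0→3:  nop
9. deliver 3→1:  <1:prim v1 ->
10. deliver 1→3:  nop
11. deliver 3→2:  <2:back v1 w>
12. deliver 2→3:  nop
13. timeout(1):  <1:back v2 ->
14. deliver 3→1:  nop

2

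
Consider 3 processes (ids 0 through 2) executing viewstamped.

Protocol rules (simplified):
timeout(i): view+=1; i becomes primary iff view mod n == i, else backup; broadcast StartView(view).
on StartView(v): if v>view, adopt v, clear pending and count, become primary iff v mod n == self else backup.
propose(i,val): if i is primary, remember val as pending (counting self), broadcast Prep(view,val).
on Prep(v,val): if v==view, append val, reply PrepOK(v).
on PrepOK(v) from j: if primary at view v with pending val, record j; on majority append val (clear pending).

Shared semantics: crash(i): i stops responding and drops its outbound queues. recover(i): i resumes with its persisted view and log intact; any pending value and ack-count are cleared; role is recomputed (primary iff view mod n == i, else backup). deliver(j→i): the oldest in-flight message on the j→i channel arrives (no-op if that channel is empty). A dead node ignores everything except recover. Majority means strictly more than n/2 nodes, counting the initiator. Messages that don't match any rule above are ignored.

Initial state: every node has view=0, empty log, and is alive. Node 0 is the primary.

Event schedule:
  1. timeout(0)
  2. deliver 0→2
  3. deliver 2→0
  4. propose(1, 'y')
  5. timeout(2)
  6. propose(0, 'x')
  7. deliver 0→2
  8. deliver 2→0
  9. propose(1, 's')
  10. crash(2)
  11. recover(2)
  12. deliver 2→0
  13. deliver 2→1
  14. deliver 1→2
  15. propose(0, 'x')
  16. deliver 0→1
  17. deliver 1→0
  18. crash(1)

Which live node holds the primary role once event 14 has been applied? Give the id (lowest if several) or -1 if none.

2

e1 timeout(0): 0[back,v=1,-]
e2 deliver 0→2: 2[back,v=1,-]
e3 deliver 2→0: ·
e4 propose(1,'y'): ·
e5 timeout(2): 2[prim,v=2,-]
e6 propose(0,'x'): ·
e7 deliver 0→2: ·
e8 deliver 2→0: 0[back,v=2,-]
e9 propose(1,'s'): ·
e10 crash(2): 2[✗prim,v=2,-]
e11 recover(2): 2[prim,v=2,-]
e12 deliver 2→0: ·
e13 deliver 2→1: ·
e14 deliver 1→2: ·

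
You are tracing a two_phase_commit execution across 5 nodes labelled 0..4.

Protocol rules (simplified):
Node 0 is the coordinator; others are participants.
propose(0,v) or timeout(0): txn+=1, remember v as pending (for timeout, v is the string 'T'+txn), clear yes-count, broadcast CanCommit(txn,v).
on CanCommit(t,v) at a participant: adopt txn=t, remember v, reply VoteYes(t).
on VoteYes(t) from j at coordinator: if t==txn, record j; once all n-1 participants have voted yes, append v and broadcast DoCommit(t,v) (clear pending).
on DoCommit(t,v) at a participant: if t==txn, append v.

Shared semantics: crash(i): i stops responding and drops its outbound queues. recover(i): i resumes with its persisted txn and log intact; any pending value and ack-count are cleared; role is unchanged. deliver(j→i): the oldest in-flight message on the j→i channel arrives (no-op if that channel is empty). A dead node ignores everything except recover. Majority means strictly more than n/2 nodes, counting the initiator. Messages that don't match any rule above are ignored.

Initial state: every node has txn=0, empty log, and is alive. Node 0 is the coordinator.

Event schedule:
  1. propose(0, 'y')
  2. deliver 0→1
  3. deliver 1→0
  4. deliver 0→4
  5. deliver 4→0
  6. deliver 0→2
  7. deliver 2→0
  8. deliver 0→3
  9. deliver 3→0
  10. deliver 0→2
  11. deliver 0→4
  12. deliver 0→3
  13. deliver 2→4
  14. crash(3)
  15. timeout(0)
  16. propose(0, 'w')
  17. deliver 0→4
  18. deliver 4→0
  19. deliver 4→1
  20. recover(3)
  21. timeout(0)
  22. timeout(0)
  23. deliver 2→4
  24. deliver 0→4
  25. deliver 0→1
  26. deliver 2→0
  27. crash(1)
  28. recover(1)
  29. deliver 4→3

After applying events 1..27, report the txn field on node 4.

3

e1 propose(0,'y'): 0[coor,t=1,-]
e2 deliver 0→1: 1[part,t=1,-]
e3 deliver 1→0: ·
e4 deliver 0→4: 4[part,t=1,-]
e5 deliver 4→0: ·
e6 deliver 0→2: 2[part,t=1,-]
e7 deliver 2→0: ·
e8 deliver 0→3: 3[part,t=1,-]
e9 deliver 3→0: 0[coor,t=1,y]
e10 deliver 0→2: 2[part,t=1,y]
e11 deliver 0→4: 4[part,t=1,y]
e12 deliver 0→3: 3[part,t=1,y]
e13 deliver 2→4: ·
e14 crash(3): 3[✗part,t=1,y]
e15 timeout(0): 0[coor,t=2,y]
e16 propose(0,'w'): 0[coor,t=3,y]
e17 deliver 0→4: 4[part,t=2,y]
e18 deliver 4→0: ·
e19 deliver 4→1: ·
e20 recover(3): 3[part,t=1,y]
e21 timeout(0): 0[coor,t=4,y]
e22 timeout(0): 0[coor,t=5,y]
e23 deliver 2→4: ·
e24 deliver 0→4: 4[part,t=3,y]
e25 deliver 0→1: 1[part,t=1,y]
e26 deliver 2→0: ·
e27 crash(1): 1[✗part,t=1,y]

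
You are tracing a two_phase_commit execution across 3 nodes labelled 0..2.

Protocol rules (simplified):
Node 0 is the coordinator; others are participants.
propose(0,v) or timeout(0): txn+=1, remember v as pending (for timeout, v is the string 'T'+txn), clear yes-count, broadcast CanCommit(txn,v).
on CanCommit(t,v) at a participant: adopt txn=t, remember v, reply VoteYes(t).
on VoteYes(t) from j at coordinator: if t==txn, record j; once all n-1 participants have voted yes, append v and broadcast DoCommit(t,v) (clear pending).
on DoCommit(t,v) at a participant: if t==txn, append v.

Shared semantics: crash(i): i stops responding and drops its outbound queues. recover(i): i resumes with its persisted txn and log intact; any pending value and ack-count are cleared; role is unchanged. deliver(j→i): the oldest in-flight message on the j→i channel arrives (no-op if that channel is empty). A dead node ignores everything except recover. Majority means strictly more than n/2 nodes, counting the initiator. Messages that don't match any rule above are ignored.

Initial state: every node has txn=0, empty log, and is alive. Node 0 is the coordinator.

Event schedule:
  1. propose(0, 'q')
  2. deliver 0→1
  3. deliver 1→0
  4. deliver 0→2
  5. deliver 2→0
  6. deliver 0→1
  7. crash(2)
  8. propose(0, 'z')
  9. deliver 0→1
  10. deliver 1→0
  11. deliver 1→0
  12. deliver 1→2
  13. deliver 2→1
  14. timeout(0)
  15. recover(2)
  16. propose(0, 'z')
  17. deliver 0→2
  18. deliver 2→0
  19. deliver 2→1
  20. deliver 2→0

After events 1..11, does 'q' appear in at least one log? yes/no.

after 1 — propose(0,'q'): n0:coor/t1/[-]
after 2 — deliver 0→1: n1:part/t1/[-]
after 3 — deliver 1→0: ·
after 4 — deliver 0→2: n2:part/t1/[-]
after 5 — deliver 2→0: n0:coor/t1/[q]
after 6 — deliver 0→1: n1:part/t1/[q]
after 7 — crash(2): n2:✗part/t1/[-]
after 8 — propose(0,'z'): n0:coor/t2/[q]
after 9 — deliver 0→1: n1:part/t2/[q]
after 10 — deliver 1→0: ·
after 11 — deliver 1→0: ·

yes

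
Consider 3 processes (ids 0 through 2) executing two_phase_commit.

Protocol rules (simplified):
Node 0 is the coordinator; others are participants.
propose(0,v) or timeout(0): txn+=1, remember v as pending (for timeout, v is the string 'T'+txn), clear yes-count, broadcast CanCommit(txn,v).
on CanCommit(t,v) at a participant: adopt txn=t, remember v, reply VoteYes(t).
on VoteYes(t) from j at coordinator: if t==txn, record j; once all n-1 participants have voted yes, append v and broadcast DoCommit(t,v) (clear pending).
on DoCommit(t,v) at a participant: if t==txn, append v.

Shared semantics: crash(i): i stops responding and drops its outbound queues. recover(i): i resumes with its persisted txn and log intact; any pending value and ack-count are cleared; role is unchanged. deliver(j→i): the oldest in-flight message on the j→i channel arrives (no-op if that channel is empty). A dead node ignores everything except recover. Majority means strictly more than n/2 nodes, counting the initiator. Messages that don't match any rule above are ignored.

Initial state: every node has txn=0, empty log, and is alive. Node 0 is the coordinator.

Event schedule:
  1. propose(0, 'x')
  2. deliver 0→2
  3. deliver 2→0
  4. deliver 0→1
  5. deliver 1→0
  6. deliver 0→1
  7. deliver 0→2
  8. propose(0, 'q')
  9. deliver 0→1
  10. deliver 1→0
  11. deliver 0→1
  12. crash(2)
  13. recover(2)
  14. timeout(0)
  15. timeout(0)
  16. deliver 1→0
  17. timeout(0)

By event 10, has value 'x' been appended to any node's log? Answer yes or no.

e1 propose(0,'x'): 0[coor,t=1,-]
e2 deliver 0→2: 2[part,t=1,-]
e3 deliver 2→0: ·
e4 deliver 0→1: 1[part,t=1,-]
e5 deliver 1→0: 0[coor,t=1,x]
e6 deliver 0→1: 1[part,t=1,x]
e7 deliver 0→2: 2[part,t=1,x]
e8 propose(0,'q'): 0[coor,t=2,x]
e9 deliver 0→1: 1[part,t=2,x]
e10 deliver 1→0: ·

yes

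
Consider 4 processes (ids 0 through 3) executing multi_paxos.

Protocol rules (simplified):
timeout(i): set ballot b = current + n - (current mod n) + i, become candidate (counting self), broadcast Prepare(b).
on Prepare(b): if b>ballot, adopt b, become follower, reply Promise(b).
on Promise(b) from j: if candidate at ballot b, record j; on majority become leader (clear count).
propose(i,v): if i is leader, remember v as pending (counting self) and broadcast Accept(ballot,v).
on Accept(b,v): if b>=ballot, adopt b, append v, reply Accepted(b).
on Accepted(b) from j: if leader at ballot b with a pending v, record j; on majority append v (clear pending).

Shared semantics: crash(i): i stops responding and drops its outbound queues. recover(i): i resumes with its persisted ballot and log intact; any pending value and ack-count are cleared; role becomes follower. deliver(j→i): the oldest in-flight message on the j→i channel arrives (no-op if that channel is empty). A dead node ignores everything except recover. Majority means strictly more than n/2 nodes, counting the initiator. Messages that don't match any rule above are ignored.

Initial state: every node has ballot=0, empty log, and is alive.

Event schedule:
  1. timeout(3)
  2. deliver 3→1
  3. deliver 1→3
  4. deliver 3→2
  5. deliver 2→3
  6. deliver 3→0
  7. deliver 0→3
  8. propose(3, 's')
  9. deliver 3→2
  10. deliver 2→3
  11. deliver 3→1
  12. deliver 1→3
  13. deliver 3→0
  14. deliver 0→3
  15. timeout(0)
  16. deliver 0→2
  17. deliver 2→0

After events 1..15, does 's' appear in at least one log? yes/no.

yes

e1 timeout(3): 3[cand,b=7,-]
e2 deliver 3→1: 1[foll,b=7,-]
e3 deliver 1→3: ·
e4 deliver 3→2: 2[foll,b=7,-]
e5 deliver 2→3: 3[lead,b=7,-]
e6 deliver 3→0: 0[foll,b=7,-]
e7 deliver 0→3: ·
e8 propose(3,'s'): ·
e9 deliver 3→2: 2[foll,b=7,s]
e10 deliver 2→3: ·
e11 deliver 3→1: 1[foll,b=7,s]
e12 deliver 1→3: 3[lead,b=7,s]
e13 deliver 3→0: 0[foll,b=7,s]
e14 deliver 0→3: ·
e15 timeout(0): 0[cand,b=8,s]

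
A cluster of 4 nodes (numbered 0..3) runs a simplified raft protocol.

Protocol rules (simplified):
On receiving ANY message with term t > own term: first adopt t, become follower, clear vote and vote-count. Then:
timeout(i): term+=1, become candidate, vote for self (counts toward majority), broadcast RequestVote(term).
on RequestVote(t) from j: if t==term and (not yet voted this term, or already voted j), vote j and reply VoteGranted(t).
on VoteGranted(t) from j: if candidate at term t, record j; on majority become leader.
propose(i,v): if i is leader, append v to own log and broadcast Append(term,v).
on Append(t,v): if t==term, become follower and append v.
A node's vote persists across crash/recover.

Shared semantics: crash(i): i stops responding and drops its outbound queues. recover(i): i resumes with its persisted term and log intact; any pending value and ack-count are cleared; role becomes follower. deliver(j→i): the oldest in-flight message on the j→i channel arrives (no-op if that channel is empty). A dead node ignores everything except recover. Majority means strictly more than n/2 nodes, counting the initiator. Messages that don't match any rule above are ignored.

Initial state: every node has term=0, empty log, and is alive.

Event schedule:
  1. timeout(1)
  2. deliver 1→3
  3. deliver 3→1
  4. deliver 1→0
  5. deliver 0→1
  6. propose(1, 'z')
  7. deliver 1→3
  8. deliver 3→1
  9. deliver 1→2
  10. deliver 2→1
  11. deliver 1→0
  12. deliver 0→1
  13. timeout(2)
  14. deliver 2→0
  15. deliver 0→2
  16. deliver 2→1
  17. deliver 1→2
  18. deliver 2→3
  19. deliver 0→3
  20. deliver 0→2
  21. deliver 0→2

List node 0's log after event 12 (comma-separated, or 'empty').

1. timeout(1):  <1:cand t1 ->
2. deliver 1→3:  <3:foll t1 ->
3. deliver 3→1:  nop
4. deliver 1→0:  <0:foll t1 ->
5. deliver 0→1:  <1:lead t1 ->
6. propose(1,'z'):  <1:lead t1 z>
7. deliver 1→3:  <3:foll t1 z>
8. deliver 3→1:  nop
9. deliver 1→2:  <2:foll t1 ->
10. deliver 2→1:  nop
11. deliver 1→0:  <0:foll t1 z>
12. deliver 0→1:  nop

z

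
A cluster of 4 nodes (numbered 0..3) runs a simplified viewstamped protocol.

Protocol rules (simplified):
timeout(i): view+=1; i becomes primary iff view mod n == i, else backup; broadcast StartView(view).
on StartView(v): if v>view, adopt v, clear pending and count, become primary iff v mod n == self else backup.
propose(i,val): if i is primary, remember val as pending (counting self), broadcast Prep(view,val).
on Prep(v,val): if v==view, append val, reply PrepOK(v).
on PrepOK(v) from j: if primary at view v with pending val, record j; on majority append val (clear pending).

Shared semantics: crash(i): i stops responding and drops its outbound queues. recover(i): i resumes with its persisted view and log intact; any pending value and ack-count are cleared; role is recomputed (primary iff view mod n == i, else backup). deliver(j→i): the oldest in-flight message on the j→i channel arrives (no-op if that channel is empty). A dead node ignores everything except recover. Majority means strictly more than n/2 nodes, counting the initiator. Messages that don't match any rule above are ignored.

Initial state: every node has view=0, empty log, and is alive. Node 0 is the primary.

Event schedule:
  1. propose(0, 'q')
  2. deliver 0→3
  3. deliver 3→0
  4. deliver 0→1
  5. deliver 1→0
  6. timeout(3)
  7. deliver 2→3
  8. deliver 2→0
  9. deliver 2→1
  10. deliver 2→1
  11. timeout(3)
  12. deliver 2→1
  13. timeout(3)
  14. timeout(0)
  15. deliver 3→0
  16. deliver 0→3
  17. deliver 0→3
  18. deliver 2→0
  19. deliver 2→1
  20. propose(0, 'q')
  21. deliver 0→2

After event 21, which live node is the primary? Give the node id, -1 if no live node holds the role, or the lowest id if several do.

3

e1 propose(0,'q'): ·
e2 deliver 0→3: 3[back,v=0,q]
e3 deliver 3→0: ·
e4 deliver 0→1: 1[back,v=0,q]
e5 deliver 1→0: 0[prim,v=0,q]
e6 timeout(3): 3[back,v=1,q]
e7 deliver 2→3: ·
e8 deliver 2→0: ·
e9 deliver 2→1: ·
e10 deliver 2→1: ·
e11 timeout(3): 3[back,v=2,q]
e12 deliver 2→1: ·
e13 timeout(3): 3[prim,v=3,q]
e14 timeout(0): 0[back,v=1,q]
e15 deliver 3→0: ·
e16 deliver 0→3: ·
e17 deliver 0→3: ·
e18 deliver 2→0: ·
e19 deliver 2→1: ·
e20 propose(0,'q'): ·
e21 deliver 0→2: 2[back,v=0,q]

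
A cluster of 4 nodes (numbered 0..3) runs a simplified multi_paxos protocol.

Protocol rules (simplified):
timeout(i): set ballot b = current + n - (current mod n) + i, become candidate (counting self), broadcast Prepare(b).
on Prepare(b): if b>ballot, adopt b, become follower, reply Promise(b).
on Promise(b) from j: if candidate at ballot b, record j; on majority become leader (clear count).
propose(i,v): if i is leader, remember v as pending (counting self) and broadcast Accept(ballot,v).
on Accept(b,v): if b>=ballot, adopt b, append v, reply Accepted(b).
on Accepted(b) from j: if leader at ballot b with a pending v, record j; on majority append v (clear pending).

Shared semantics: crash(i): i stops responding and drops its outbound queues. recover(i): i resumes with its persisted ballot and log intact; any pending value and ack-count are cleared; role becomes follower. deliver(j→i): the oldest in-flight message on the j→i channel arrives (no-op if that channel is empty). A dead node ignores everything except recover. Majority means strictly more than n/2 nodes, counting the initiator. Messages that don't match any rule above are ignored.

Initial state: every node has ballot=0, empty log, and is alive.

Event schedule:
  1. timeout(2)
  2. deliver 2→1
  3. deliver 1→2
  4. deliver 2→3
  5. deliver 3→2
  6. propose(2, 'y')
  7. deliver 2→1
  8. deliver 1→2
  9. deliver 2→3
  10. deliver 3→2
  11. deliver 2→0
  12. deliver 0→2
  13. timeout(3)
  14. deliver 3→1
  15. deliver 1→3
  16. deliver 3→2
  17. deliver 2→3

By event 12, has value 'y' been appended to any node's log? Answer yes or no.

[1] timeout(2) → N2(cand b6 [-])
[2] deliver 2→1 → N1(foll b6 [-])
[3] deliver 1→2 → ∅
[4] deliver 2→3 → N3(foll b6 [-])
[5] deliver 3→2 → N2(lead b6 [-])
[6] propose(2,'y') → ∅
[7] deliver 2→1 → N1(foll b6 [y])
[8] deliver 1→2 → ∅
[9] deliver 2→3 → N3(foll b6 [y])
[10] deliver 3→2 → N2(lead b6 [y])
[11] deliver 2→0 → N0(foll b6 [-])
[12] deliver 0→2 → ∅

yes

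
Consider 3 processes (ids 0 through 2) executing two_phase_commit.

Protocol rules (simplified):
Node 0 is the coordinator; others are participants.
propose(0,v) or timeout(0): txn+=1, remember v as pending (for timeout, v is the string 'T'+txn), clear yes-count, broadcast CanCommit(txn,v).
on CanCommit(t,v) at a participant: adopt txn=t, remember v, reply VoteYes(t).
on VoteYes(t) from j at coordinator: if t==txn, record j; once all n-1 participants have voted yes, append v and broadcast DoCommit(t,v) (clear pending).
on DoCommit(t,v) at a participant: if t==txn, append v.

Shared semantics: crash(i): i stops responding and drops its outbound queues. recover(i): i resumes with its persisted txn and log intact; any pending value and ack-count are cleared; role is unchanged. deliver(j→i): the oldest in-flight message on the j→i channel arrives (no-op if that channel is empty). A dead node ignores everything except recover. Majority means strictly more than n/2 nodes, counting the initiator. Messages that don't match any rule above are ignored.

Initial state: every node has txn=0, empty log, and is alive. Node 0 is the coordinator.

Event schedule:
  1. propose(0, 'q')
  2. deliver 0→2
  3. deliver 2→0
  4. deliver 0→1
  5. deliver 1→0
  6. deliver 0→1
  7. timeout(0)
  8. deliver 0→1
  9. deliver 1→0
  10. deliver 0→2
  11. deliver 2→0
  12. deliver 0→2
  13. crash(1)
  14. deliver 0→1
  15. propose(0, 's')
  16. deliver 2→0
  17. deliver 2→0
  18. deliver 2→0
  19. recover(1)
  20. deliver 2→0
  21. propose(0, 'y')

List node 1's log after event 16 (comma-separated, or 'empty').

1. propose(0,'q'):  <0:coor t1 ->
2. deliver 0→2:  <2:part t1 ->
3. deliver 2→0:  nop
4. deliver 0→1:  <1:part t1 ->
5. deliver 1→0:  <0:coor t1 q>
6. deliver 0→1:  <1:part t1 q>
7. timeout(0):  <0:coor t2 q>
8. deliver 0→1:  <1:part t2 q>
9. deliver 1→0:  nop
10. deliver 0→2:  <2:part t1 q>
11. deliver 2→0:  nop
12. deliver 0→2:  <2:part t2 q>
13. crash(1):  <1:✗part t2 q>
14. deliver 0→1:  nop
15. propose(0,'s'):  <0:coor t3 q>
16. deliver 2→0:  nop

q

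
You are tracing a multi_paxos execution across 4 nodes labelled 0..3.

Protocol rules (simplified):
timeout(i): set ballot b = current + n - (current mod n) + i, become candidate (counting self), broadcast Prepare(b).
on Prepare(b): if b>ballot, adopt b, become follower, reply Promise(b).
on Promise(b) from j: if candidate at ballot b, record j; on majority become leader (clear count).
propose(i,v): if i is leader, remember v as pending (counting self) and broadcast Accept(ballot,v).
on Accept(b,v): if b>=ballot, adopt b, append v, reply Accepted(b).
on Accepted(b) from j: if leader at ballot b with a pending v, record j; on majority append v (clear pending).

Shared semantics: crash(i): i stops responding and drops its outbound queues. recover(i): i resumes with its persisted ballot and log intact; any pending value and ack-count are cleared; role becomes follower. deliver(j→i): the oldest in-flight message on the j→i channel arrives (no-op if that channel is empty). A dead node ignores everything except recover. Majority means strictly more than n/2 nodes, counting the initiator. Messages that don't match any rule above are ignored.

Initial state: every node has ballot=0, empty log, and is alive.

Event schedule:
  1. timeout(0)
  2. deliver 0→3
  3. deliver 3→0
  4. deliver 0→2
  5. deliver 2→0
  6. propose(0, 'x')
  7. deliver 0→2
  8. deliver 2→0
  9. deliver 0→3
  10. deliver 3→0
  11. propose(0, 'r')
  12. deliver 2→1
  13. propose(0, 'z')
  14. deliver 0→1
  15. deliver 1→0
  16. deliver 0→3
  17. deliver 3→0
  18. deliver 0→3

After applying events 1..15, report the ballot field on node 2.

step 1 timeout(0): 0={cand,b=4,log=-}
step 2 deliver 0→3: 3={foll,b=4,log=-}
step 3 deliver 3→0: —
step 4 deliver 0→2: 2={foll,b=4,log=-}
step 5 deliver 2→0: 0={lead,b=4,log=-}
step 6 propose(0,'x'): —
step 7 deliver 0→2: 2={foll,b=4,log=x}
step 8 deliver 2→0: —
step 9 deliver 0→3: 3={foll,b=4,log=x}
step 10 deliver 3→0: 0={lead,b=4,log=x}
step 11 propose(0,'r'): —
step 12 deliver 2→1: —
step 13 propose(0,'z'): —
step 14 deliver 0→1: 1={foll,b=4,log=-}
step 15 deliver 1→0: —

4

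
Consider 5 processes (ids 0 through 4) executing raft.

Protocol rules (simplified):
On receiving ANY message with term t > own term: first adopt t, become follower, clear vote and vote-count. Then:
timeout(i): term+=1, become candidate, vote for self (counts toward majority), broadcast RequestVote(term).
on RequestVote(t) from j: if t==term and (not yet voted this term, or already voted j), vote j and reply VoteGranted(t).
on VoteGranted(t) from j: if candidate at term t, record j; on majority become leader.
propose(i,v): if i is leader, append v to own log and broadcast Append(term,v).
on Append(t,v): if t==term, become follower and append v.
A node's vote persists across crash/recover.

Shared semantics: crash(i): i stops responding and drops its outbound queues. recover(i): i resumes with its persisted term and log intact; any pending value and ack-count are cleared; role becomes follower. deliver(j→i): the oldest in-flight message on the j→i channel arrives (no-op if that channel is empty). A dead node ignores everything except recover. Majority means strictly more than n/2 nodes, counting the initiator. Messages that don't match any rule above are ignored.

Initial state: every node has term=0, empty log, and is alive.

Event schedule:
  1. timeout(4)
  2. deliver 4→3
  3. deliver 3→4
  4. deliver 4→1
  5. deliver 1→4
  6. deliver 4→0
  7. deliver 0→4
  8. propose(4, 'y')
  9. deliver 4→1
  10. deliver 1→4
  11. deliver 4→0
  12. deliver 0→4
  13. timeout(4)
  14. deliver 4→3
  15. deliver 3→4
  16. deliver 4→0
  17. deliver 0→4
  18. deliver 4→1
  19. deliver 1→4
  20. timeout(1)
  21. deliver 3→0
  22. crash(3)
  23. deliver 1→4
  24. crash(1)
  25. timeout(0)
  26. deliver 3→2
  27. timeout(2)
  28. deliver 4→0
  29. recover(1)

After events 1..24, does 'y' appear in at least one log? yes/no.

[1] timeout(4) → N4(cand t1 [-])
[2] deliver 4→3 → N3(foll t1 [-])
[3] deliver 3→4 → ∅
[4] deliver 4→1 → N1(foll t1 [-])
[5] deliver 1→4 → N4(lead t1 [-])
[6] deliver 4→0 → N0(foll t1 [-])
[7] deliver 0→4 → ∅
[8] propose(4,'y') → N4(lead t1 [y])
[9] deliver 4→1 → N1(foll t1 [y])
[10] deliver 1→4 → ∅
[11] deliver 4→0 → N0(foll t1 [y])
[12] deliver 0→4 → ∅
[13] timeout(4) → N4(cand t2 [y])
[14] deliver 4→3 → N3(foll t1 [y])
[15] deliver 3→4 → ∅
[16] deliver 4→0 → N0(foll t2 [y])
[17] deliver 0→4 → ∅
[18] deliver 4→1 → N1(foll t2 [y])
[19] deliver 1→4 → N4(lead t2 [y])
[20] timeout(1) → N1(cand t3 [y])
[21] deliver 3→0 → ∅
[22] crash(3) → N3(✗foll t1 [y])
[23] deliver 1→4 → N4(foll t3 [y])
[24] crash(1) → N1(✗cand t3 [y])

yes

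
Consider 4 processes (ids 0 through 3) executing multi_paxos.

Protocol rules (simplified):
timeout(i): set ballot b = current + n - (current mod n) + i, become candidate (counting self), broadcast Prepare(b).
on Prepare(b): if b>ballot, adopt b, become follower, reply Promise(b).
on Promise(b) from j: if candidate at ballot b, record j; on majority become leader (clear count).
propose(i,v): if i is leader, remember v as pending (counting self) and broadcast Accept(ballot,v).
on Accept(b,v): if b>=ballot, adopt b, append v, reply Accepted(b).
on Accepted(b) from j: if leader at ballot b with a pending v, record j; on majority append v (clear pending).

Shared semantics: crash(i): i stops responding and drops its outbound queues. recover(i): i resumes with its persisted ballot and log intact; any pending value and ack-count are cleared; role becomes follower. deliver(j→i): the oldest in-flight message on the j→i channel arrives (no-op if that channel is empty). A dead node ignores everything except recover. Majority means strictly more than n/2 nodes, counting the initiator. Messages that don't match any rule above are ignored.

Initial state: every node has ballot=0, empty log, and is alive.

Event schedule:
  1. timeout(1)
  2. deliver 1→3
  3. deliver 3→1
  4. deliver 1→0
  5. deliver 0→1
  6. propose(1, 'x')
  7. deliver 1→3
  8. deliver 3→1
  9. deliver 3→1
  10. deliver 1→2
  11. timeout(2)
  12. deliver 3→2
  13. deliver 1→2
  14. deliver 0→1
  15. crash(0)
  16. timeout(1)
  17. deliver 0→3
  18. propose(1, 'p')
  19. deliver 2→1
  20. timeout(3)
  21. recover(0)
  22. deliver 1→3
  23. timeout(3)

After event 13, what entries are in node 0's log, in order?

empty

e1 timeout(1): 1[cand,b=5,-]
e2 deliver 1→3: 3[foll,b=5,-]
e3 deliver 3→1: ·
e4 deliver 1→0: 0[foll,b=5,-]
e5 deliver 0→1: 1[lead,b=5,-]
e6 propose(1,'x'): ·
e7 deliver 1→3: 3[foll,b=5,x]
e8 deliver 3→1: ·
e9 deliver 3→1: ·
e10 deliver 1→2: 2[foll,b=5,-]
e11 timeout(2): 2[cand,b=10,-]
e12 deliver 3→2: ·
e13 deliver 1→2: ·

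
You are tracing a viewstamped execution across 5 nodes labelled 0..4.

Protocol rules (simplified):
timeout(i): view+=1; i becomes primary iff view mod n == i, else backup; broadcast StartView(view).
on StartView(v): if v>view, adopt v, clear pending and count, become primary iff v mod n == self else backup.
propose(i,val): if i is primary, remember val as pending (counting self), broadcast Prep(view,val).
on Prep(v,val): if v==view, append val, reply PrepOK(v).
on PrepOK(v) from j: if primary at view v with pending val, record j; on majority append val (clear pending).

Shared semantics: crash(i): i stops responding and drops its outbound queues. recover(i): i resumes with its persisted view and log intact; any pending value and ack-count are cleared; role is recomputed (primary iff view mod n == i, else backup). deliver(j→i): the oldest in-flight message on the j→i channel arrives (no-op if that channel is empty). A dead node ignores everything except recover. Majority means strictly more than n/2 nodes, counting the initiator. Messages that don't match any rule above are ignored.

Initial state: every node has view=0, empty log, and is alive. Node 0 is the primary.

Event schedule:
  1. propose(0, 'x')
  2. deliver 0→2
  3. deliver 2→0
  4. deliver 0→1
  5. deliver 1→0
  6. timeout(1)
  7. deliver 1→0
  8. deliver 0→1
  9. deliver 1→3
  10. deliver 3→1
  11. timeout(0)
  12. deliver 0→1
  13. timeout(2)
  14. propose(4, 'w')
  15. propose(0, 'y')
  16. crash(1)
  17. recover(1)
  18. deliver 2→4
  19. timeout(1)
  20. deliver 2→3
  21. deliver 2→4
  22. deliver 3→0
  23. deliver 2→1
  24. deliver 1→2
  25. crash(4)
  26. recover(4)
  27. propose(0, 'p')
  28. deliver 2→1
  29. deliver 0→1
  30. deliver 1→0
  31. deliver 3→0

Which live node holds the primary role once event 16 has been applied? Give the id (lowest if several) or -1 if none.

e1 propose(0,'x'): ·
e2 deliver 0→2: 2[back,v=0,x]
e3 deliver 2→0: ·
e4 deliver 0→1: 1[back,v=0,x]
e5 deliver 1→0: 0[prim,v=0,x]
e6 timeout(1): 1[prim,v=1,x]
e7 deliver 1→0: 0[back,v=1,x]
e8 deliver 0→1: ·
e9 deliver 1→3: 3[back,v=1,-]
e10 deliver 3→1: ·
e11 timeout(0): 0[back,v=2,x]
e12 deliver 0→1: 1[back,v=2,x]
e13 timeout(2): 2[back,v=1,x]
e14 propose(4,'w'): ·
e15 propose(0,'y'): ·
e16 crash(1): 1[✗back,v=2,x]

-1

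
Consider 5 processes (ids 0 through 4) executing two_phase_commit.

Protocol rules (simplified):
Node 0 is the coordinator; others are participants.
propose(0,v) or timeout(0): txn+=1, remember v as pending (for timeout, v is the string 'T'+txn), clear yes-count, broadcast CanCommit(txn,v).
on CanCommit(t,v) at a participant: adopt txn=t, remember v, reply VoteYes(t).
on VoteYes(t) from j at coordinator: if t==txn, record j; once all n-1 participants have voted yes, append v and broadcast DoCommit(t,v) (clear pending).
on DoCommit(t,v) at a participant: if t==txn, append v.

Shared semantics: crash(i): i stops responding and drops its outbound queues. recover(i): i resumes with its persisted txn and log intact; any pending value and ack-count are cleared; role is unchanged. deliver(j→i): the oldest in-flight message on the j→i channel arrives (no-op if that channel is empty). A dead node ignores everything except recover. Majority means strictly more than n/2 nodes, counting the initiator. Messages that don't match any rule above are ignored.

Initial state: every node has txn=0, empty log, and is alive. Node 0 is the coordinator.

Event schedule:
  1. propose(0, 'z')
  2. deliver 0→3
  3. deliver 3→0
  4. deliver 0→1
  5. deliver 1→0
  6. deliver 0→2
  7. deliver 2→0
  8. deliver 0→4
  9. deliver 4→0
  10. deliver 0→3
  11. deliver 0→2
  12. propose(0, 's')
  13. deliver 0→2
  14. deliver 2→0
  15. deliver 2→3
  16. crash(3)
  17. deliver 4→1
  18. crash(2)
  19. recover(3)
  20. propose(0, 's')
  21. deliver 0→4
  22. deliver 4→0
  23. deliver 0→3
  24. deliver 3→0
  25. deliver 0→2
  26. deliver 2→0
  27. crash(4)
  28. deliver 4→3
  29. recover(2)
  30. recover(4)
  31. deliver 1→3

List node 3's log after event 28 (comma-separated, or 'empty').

[1] propose(0,'z') → N0(coor t1 [-])
[2] deliver 0→3 → N3(part t1 [-])
[3] deliver 3→0 → ∅
[4] deliver 0→1 → N1(part t1 [-])
[5] deliver 1→0 → ∅
[6] deliver 0→2 → N2(part t1 [-])
[7] deliver 2→0 → ∅
[8] deliver 0→4 → N4(part t1 [-])
[9] deliver 4→0 → N0(coor t1 [z])
[10] deliver 0→3 → N3(part t1 [z])
[11] deliver 0→2 → N2(part t1 [z])
[12] propose(0,'s') → N0(coor t2 [z])
[13] deliver 0→2 → N2(part t2 [z])
[14] deliver 2→0 → ∅
[15] deliver 2→3 → ∅
[16] crash(3) → N3(✗part t1 [z])
[17] deliver 4→1 → ∅
[18] crash(2) → N2(✗part t2 [z])
[19] recover(3) → N3(part t1 [z])
[20] propose(0,'s') → N0(coor t3 [z])
[21] deliver 0→4 → N4(part t1 [z])
[22] deliver 4→0 → ∅
[23] deliver 0→3 → N3(part t2 [z])
[24] deliver 3→0 → ∅
[25] deliver 0→2 → ∅
[26] deliver 2→0 → ∅
[27] crash(4) → N4(✗part t1 [z])
[28] deliver 4→3 → ∅

z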